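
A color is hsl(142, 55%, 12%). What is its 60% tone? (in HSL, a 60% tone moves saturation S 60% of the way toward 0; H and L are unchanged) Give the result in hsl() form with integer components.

S moves 60% from 55 toward 0: 55 − 33 = 22 → 22.
H and L are unchanged.

hsl(142, 22%, 12%)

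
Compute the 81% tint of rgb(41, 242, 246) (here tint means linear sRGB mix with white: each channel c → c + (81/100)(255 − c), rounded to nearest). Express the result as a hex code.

An 81% tint moves each channel 81% toward 255:
  R: 41 + 0.81×(255−41) = 41 + 173.34 = 214.34 → 214
  G: 242 + 0.81×(255−242) = 242 + 10.53 = 252.53 → 253
  B: 246 + 0.81×(255−246) = 246 + 7.29 = 253.29 → 253
rgb(214, 253, 253) = #d6fdfd.

#d6fdfd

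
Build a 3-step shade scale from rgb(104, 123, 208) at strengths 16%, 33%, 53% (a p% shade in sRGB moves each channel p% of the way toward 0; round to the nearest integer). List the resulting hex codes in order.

#5767af, #46528b, #313a62

16%: (104 − 16.64 = 87.36→87, 123 − 19.68 = 103.32→103, 208 − 33.28 = 174.72→175) → #5767af
33%: (104 − 34.32 = 69.68→70, 123 − 40.59 = 82.41→82, 208 − 68.64 = 139.36→139) → #46528b
53%: (104 − 55.12 = 48.88→49, 123 − 65.19 = 57.81→58, 208 − 110.24 = 97.76→98) → #313a62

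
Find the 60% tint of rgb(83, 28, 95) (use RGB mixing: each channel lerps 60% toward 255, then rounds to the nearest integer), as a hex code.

#BAA4BF

Lerp each channel 60% toward 255:
  R: 83 + 103.2 = 186.2 → 186
  G: 28 + 0.6×(255−28) = 28 + 136.2 = 164.2 → 164
  B: 95 + 96 = 191 → 191
rgb(186, 164, 191) = #BAA4BF.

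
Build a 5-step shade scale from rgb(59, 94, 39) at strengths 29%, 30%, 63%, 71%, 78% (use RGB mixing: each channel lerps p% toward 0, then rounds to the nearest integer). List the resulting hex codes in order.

29%: (59 − 17.11 = 41.89→42, 94 − 27.26 = 66.74→67, 39 − 11.31 = 27.69→28) → #2a431c
30%: (59 − 17.7 = 41.3→41, 94 − 28.2 = 65.8→66, 39 − 11.7 = 27.3→27) → #29421b
63%: (59 − 37.17 = 21.83→22, 94 − 59.22 = 34.78→35, 39 − 24.57 = 14.43→14) → #16230e
71%: (59 − 41.89 = 17.11→17, 94 − 66.74 = 27.26→27, 39 − 27.69 = 11.31→11) → #111b0b
78%: (59 − 46.02 = 12.98→13, 94 − 73.32 = 20.68→21, 39 − 30.42 = 8.58→9) → #0d1509

#2a431c, #29421b, #16230e, #111b0b, #0d1509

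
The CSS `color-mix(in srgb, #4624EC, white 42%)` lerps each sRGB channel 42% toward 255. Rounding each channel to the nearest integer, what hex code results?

#4624EC is rgb(70, 36, 236).
A 42% tint moves each channel 42% toward 255:
  R: 70 + 0.42×(255−70) = 70 + 77.7 = 147.7 → 148
  G: 36 + 0.42×(255−36) = 36 + 91.98 = 127.98 → 128
  B: 236 + 0.42×(255−236) = 236 + 7.98 = 243.98 → 244
rgb(148, 128, 244) = #9480F4.

#9480F4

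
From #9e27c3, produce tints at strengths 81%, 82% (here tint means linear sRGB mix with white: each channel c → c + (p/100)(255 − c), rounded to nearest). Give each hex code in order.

#9e27c3 is rgb(158, 39, 195).
81%: (158 + 78.57 = 236.57→237, 39 + 174.96 = 213.96→214, 195 + 48.6 = 243.6→244) → #edd6f4
82%: (158 + 79.54 = 237.54→238, 39 + 177.12 = 216.12→216, 195 + 49.2 = 244.2→244) → #eed8f4

#edd6f4, #eed8f4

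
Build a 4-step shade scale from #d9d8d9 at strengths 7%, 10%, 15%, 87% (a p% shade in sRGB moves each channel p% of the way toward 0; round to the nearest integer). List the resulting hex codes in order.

#cac9ca, #c3c2c3, #b8b8b8, #1c1c1c

#d9d8d9 is rgb(217, 216, 217).
7%: (217 − 15.19 = 201.81→202, 216 − 15.12 = 200.88→201, 217 − 15.19 = 201.81→202) → #cac9ca
10%: (217 − 21.7 = 195.3→195, 216 − 21.6 = 194.4→194, 217 − 21.7 = 195.3→195) → #c3c2c3
15%: (217 − 32.55 = 184.45→184, 216 − 32.4 = 183.6→184, 217 − 32.55 = 184.45→184) → #b8b8b8
87%: (217 − 188.79 = 28.21→28, 216 − 187.92 = 28.08→28, 217 − 188.79 = 28.21→28) → #1c1c1c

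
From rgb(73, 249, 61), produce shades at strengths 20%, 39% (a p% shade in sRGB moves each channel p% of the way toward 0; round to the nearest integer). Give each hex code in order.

#3AC731, #2D9825

20%: (73 − 14.6 = 58.4→58, 249 − 49.8 = 199.2→199, 61 − 12.2 = 48.8→49) → #3AC731
39%: (73 − 28.47 = 44.53→45, 249 − 97.11 = 151.89→152, 61 − 23.79 = 37.21→37) → #2D9825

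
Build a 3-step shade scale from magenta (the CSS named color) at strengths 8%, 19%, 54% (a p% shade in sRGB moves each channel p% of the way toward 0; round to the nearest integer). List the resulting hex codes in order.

#eb00eb, #cf00cf, #750075

CSS magenta is rgb(255, 0, 255).
8%: (255 − 20.4 = 234.6→235, 0→0, 255 − 20.4 = 234.6→235) → #eb00eb
19%: (255 − 48.45 = 206.55→207, 0→0, 255 − 48.45 = 206.55→207) → #cf00cf
54%: (255 − 137.7 = 117.3→117, 0→0, 255 − 137.7 = 117.3→117) → #750075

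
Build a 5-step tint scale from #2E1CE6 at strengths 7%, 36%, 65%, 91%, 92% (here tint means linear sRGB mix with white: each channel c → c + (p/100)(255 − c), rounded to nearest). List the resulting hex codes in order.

#3D2CE8, #796EEF, #B6B0F6, #ECEBFD, #EEEDFD

#2E1CE6 is rgb(46, 28, 230).
7%: (46 + 14.63 = 60.63→61, 28 + 15.89 = 43.89→44, 230 + 1.75 = 231.75→232) → #3D2CE8
36%: (46 + 75.24 = 121.24→121, 28 + 81.72 = 109.72→110, 230 + 9 = 239→239) → #796EEF
65%: (46 + 135.85 = 181.85→182, 28 + 147.55 = 175.55→176, 230 + 16.25 = 246.25→246) → #B6B0F6
91%: (46 + 190.19 = 236.19→236, 28 + 206.57 = 234.57→235, 230 + 22.75 = 252.75→253) → #ECEBFD
92%: (46 + 192.28 = 238.28→238, 28 + 208.84 = 236.84→237, 230 + 23 = 253→253) → #EEEDFD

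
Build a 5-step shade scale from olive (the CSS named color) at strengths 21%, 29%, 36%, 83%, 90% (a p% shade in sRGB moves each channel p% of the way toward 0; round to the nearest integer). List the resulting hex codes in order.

#656500, #5B5B00, #525200, #161600, #0D0D00

CSS olive is rgb(128, 128, 0).
21%: (128 − 26.88 = 101.12→101, 128 − 26.88 = 101.12→101, 0→0) → #656500
29%: (128 − 37.12 = 90.88→91, 128 − 37.12 = 90.88→91, 0→0) → #5B5B00
36%: (128 − 46.08 = 81.92→82, 128 − 46.08 = 81.92→82, 0→0) → #525200
83%: (128 − 106.24 = 21.76→22, 128 − 106.24 = 21.76→22, 0→0) → #161600
90%: (128 − 115.2 = 12.8→13, 128 − 115.2 = 12.8→13, 0→0) → #0D0D00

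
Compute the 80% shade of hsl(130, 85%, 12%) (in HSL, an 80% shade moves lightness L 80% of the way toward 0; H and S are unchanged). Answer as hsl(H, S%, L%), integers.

hsl(130, 85%, 2%)

L moves 80% from 12 toward 0: 12 − 9.6 = 2.4 → 2.
H and S are unchanged.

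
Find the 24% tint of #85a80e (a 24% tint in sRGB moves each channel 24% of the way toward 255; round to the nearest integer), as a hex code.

#85a80e is rgb(133, 168, 14).
Lerp each channel 24% toward 255:
  R: 133 + 0.24×(255−133) = 133 + 29.28 = 162.28 → 162
  G: 168 + 20.88 = 188.88 → 189
  B: 14 + 0.24×(255−14) = 14 + 57.84 = 71.84 → 72
rgb(162, 189, 72) = #a2bd48.

#a2bd48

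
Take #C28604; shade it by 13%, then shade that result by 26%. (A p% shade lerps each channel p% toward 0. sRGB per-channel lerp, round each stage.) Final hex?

#C28604 is rgb(194, 134, 4).
Per channel, c → c + 0.13(0 − c):
  R: 194 − 25.22 = 168.78 → 169
  G: 134 + 0.13×(0−134) = 134 − 17.42 = 116.58 → 117
  B: 4 + 0.13×(0−4) = 4 − 0.52 = 3.48 → 3
After the shade: rgb(169, 117, 3) = #A97503.
Lerp each channel 26% toward 0:
  R: 169 − 43.94 = 125.06 → 125
  G: 117 − 30.42 = 86.58 → 87
  B: 3 − 0.78 = 2.22 → 2
rgb(125, 87, 2) = #7D5702.

#7D5702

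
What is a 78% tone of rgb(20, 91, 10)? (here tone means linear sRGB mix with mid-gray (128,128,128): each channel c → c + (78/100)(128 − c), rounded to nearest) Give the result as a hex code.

Lerp each channel 78% toward 128:
  R: 20 + 84.24 = 104.24 → 104
  G: 91 + 28.86 = 119.86 → 120
  B: 10 + 0.78×(128−10) = 10 + 92.04 = 102.04 → 102
rgb(104, 120, 102) = #687866.

#687866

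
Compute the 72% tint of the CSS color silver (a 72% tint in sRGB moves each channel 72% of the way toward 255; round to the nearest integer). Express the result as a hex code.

CSS silver is rgb(192, 192, 192).
Lerp each channel 72% toward 255:
  R: 192 + 0.72×(255−192) = 192 + 45.36 = 237.36 → 237
  G: 192 + 0.72×(255−192) = 192 + 45.36 = 237.36 → 237
  B: 192 + 45.36 = 237.36 → 237
rgb(237, 237, 237) = #EDEDED.

#EDEDED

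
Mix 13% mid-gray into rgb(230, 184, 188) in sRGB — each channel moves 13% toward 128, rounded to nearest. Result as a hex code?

Per channel, c → c + 0.13(128 − c):
  R: 230 + 0.13×(128−230) = 230 − 13.26 = 216.74 → 217
  G: 184 − 7.28 = 176.72 → 177
  B: 188 + 0.13×(128−188) = 188 − 7.8 = 180.2 → 180
rgb(217, 177, 180) = #D9B1B4.

#D9B1B4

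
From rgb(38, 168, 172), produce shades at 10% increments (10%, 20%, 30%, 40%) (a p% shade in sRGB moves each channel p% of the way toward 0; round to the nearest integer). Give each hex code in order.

10%: (38 − 3.8 = 34.2→34, 168 − 16.8 = 151.2→151, 172 − 17.2 = 154.8→155) → #22979B
20%: (38 − 7.6 = 30.4→30, 168 − 33.6 = 134.4→134, 172 − 34.4 = 137.6→138) → #1E868A
30%: (38 − 11.4 = 26.6→27, 168 − 50.4 = 117.6→118, 172 − 51.6 = 120.4→120) → #1B7678
40%: (38 − 15.2 = 22.8→23, 168 − 67.2 = 100.8→101, 172 − 68.8 = 103.2→103) → #176567

#22979B, #1E868A, #1B7678, #176567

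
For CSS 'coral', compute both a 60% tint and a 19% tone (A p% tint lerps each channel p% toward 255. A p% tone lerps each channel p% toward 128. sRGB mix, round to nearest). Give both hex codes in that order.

CSS coral is rgb(255, 127, 80).
60% tint:
  R: 255 + 0 = 255 → 255
  G: 127 + 76.8 = 203.8 → 204
  B: 80 + 105 = 185 → 185
  → #FFCCB9
19% tone:
  R: 255 − 24.13 = 230.87 → 231
  G: 127 + 0.19×(128−127) = 127 + 0.19 = 127.19 → 127
  B: 80 + 0.19×(128−80) = 80 + 9.12 = 89.12 → 89
  → #E77F59

#FFCCB9, #E77F59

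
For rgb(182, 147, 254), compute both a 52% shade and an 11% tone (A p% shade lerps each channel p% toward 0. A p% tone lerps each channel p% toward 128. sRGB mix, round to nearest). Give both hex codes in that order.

52% shade:
  R: 182 + 0.52×(0−182) = 182 − 94.64 = 87.36 → 87
  G: 147 + 0.52×(0−147) = 147 − 76.44 = 70.56 → 71
  B: 254 − 132.08 = 121.92 → 122
  → #57477A
11% tone:
  R: 182 + 0.11×(128−182) = 182 − 5.94 = 176.06 → 176
  G: 147 − 2.09 = 144.91 → 145
  B: 254 + 0.11×(128−254) = 254 − 13.86 = 240.14 → 240
  → #B091F0

#57477A, #B091F0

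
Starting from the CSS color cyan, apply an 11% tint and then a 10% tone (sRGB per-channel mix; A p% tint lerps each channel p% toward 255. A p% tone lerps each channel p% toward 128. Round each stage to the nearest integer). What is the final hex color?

#26F2F2

CSS cyan is rgb(0, 255, 255).
Lerp each channel 11% toward 255:
  R: 0 + 28.05 = 28.05 → 28
  G: 255 + 0.11×(255−255) = 255 + 0 = 255 → 255
  B: 255 + 0 = 255 → 255
After the tint: rgb(28, 255, 255) = #1CFFFF.
Lerp each channel 10% toward 128:
  R: 28 + 0.1×(128−28) = 28 + 10 = 38 → 38
  G: 255 − 12.7 = 242.3 → 242
  B: 255 − 12.7 = 242.3 → 242
rgb(38, 242, 242) = #26F2F2.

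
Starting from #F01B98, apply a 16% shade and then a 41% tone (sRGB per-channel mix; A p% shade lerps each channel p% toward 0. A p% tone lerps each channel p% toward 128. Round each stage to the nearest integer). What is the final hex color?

#AC4280

#F01B98 is rgb(240, 27, 152).
Lerp each channel 16% toward 0:
  R: 240 − 38.4 = 201.6 → 202
  G: 27 + 0.16×(0−27) = 27 − 4.32 = 22.68 → 23
  B: 152 + 0.16×(0−152) = 152 − 24.32 = 127.68 → 128
After the shade: rgb(202, 23, 128) = #CA1780.
Lerp each channel 41% toward 128:
  R: 202 + 0.41×(128−202) = 202 − 30.34 = 171.66 → 172
  G: 23 + 0.41×(128−23) = 23 + 43.05 = 66.05 → 66
  B: 128 + 0.41×(128−128) = 128 + 0 = 128 → 128
rgb(172, 66, 128) = #AC4280.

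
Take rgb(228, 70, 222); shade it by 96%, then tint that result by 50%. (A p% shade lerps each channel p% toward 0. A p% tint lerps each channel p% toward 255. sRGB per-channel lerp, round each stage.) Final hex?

#848184

Per channel, c → c + 0.96(0 − c):
  R: 228 − 218.88 = 9.12 → 9
  G: 70 + 0.96×(0−70) = 70 − 67.2 = 2.8 → 3
  B: 222 + 0.96×(0−222) = 222 − 213.12 = 8.88 → 9
After the shade: rgb(9, 3, 9) = #090309.
Per channel, c → c + 0.5(255 − c):
  R: 9 + 123 = 132 → 132
  G: 3 + 0.5×(255−3) = 3 + 126 = 129 → 129
  B: 9 + 0.5×(255−9) = 9 + 123 = 132 → 132
rgb(132, 129, 132) = #848184.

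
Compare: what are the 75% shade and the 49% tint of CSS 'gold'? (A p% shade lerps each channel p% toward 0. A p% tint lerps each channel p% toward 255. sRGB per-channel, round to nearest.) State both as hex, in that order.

#403600, #FFEB7D

CSS gold is rgb(255, 215, 0).
75% shade:
  R: 255 − 191.25 = 63.75 → 64
  G: 215 − 161.25 = 53.75 → 54
  B: 0 + 0.75×(0−0) = 0 + 0 = 0 → 0
  → #403600
49% tint:
  R: 255 + 0 = 255 → 255
  G: 215 + 0.49×(255−215) = 215 + 19.6 = 234.6 → 235
  B: 0 + 124.95 = 124.95 → 125
  → #FFEB7D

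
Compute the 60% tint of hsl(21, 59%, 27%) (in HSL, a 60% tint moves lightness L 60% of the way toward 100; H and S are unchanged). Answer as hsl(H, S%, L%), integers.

L moves 60% from 27 toward 100: 27 + 43.8 = 70.8 → 71.
H and S are unchanged.

hsl(21, 59%, 71%)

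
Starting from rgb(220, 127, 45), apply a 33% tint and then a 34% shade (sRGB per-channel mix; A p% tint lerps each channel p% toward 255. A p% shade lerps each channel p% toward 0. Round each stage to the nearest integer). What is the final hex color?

Lerp each channel 33% toward 255:
  R: 220 + 11.55 = 231.55 → 232
  G: 127 + 0.33×(255−127) = 127 + 42.24 = 169.24 → 169
  B: 45 + 69.3 = 114.3 → 114
After the tint: rgb(232, 169, 114) = #e8a972.
Per channel, c → c + 0.34(0 − c):
  R: 232 + 0.34×(0−232) = 232 − 78.88 = 153.12 → 153
  G: 169 − 57.46 = 111.54 → 112
  B: 114 − 38.76 = 75.24 → 75
rgb(153, 112, 75) = #99704b.

#99704b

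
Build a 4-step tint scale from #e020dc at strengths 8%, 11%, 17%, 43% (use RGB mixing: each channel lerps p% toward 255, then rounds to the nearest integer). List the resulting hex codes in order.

#e232df, #e339e0, #e546e2, #ed80eb

#e020dc is rgb(224, 32, 220).
8%: (224 + 2.48 = 226.48→226, 32 + 17.84 = 49.84→50, 220 + 2.8 = 222.8→223) → #e232df
11%: (224 + 3.41 = 227.41→227, 32 + 24.53 = 56.53→57, 220 + 3.85 = 223.85→224) → #e339e0
17%: (224 + 5.27 = 229.27→229, 32 + 37.91 = 69.91→70, 220 + 5.95 = 225.95→226) → #e546e2
43%: (224 + 13.33 = 237.33→237, 32 + 95.89 = 127.89→128, 220 + 15.05 = 235.05→235) → #ed80eb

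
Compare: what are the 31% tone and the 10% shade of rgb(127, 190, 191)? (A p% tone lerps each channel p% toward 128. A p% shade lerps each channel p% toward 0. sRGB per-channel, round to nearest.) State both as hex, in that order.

31% tone:
  R: 127 + 0.31×(128−127) = 127 + 0.31 = 127.31 → 127
  G: 190 + 0.31×(128−190) = 190 − 19.22 = 170.78 → 171
  B: 191 + 0.31×(128−191) = 191 − 19.53 = 171.47 → 171
  → #7FABAB
10% shade:
  R: 127 + 0.1×(0−127) = 127 − 12.7 = 114.3 → 114
  G: 190 − 19 = 171 → 171
  B: 191 + 0.1×(0−191) = 191 − 19.1 = 171.9 → 172
  → #72ABAC

#7FABAB, #72ABAC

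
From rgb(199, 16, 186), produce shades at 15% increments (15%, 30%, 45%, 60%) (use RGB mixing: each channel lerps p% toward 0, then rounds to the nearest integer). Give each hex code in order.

15%: (199 − 29.85 = 169.15→169, 16 − 2.4 = 13.6→14, 186 − 27.9 = 158.1→158) → #A90E9E
30%: (199 − 59.7 = 139.3→139, 16 − 4.8 = 11.2→11, 186 − 55.8 = 130.2→130) → #8B0B82
45%: (199 − 89.55 = 109.45→109, 16 − 7.2 = 8.8→9, 186 − 83.7 = 102.3→102) → #6D0966
60%: (199 − 119.4 = 79.6→80, 16 − 9.6 = 6.4→6, 186 − 111.6 = 74.4→74) → #50064A

#A90E9E, #8B0B82, #6D0966, #50064A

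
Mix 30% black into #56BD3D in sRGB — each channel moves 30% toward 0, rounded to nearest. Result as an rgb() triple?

#56BD3D is rgb(86, 189, 61).
Per channel, c → c + 0.3(0 − c):
  R: 86 + 0.3×(0−86) = 86 − 25.8 = 60.2 → 60
  G: 189 − 56.7 = 132.3 → 132
  B: 61 − 18.3 = 42.7 → 43

rgb(60, 132, 43)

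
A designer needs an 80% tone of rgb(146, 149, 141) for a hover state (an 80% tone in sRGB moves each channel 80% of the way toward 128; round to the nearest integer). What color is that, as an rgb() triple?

Lerp each channel 80% toward 128:
  R: 146 + 0.8×(128−146) = 146 − 14.4 = 131.6 → 132
  G: 149 − 16.8 = 132.2 → 132
  B: 141 + 0.8×(128−141) = 141 − 10.4 = 130.6 → 131

rgb(132, 132, 131)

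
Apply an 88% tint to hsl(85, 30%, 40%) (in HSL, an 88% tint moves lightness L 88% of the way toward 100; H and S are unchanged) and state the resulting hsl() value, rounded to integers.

hsl(85, 30%, 93%)

L moves 88% from 40 toward 100: 40 + 52.8 = 92.8 → 93.
H and S are unchanged.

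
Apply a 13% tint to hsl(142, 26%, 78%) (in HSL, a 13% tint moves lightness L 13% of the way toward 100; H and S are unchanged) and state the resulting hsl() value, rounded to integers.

hsl(142, 26%, 81%)

L moves 13% from 78 toward 100: 78 + 2.86 = 80.86 → 81.
H and S are unchanged.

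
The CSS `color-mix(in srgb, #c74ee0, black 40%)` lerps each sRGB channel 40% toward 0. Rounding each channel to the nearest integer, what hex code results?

#c74ee0 is rgb(199, 78, 224).
Lerp each channel 40% toward 0:
  R: 199 + 0.4×(0−199) = 199 − 79.6 = 119.4 → 119
  G: 78 − 31.2 = 46.8 → 47
  B: 224 − 89.6 = 134.4 → 134
rgb(119, 47, 134) = #772f86.

#772f86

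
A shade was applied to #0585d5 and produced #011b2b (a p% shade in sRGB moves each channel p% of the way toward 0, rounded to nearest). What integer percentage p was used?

#0585d5 is rgb(5, 133, 213); #011b2b is rgb(1, 27, 43).
On the B channel (widest range): 43 ≈ 213 + (p/100)(0 − 213), so p ≈ 100×(43 − 213)/(0 − 213) = -17000/-213 = 79.81.
p = 80 reproduces all three channels after rounding.

80%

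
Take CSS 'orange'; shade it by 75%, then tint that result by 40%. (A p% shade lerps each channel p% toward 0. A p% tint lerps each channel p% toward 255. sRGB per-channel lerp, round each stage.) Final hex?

CSS orange is rgb(255, 165, 0).
Per channel, c → c + 0.75(0 − c):
  R: 255 − 191.25 = 63.75 → 64
  G: 165 − 123.75 = 41.25 → 41
  B: 0 + 0.75×(0−0) = 0 + 0 = 0 → 0
After the shade: rgb(64, 41, 0) = #402900.
Lerp each channel 40% toward 255:
  R: 64 + 0.4×(255−64) = 64 + 76.4 = 140.4 → 140
  G: 41 + 85.6 = 126.6 → 127
  B: 0 + 102 = 102 → 102
rgb(140, 127, 102) = #8c7f66.

#8c7f66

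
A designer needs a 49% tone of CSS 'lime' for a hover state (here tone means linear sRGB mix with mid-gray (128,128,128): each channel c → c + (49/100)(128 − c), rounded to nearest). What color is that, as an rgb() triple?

CSS lime is rgb(0, 255, 0).
A 49% tone moves each channel 49% toward 128:
  R: 0 + 0.49×(128−0) = 0 + 62.72 = 62.72 → 63
  G: 255 + 0.49×(128−255) = 255 − 62.23 = 192.77 → 193
  B: 0 + 0.49×(128−0) = 0 + 62.72 = 62.72 → 63

rgb(63, 193, 63)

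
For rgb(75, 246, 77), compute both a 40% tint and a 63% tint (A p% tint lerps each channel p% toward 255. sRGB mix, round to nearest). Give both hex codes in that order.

40% tint:
  R: 75 + 0.4×(255−75) = 75 + 72 = 147 → 147
  G: 246 + 0.4×(255−246) = 246 + 3.6 = 249.6 → 250
  B: 77 + 71.2 = 148.2 → 148
  → #93FA94
63% tint:
  R: 75 + 113.4 = 188.4 → 188
  G: 246 + 5.67 = 251.67 → 252
  B: 77 + 0.63×(255−77) = 77 + 112.14 = 189.14 → 189
  → #BCFCBD

#93FA94, #BCFCBD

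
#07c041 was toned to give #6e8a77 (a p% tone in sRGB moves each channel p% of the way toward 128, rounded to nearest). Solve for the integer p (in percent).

#07c041 is rgb(7, 192, 65); #6e8a77 is rgb(110, 138, 119).
On the R channel (widest range): 110 ≈ 7 + (p/100)(128 − 7), so p ≈ 100×(110 − 7)/(128 − 7) = 10300/121 = 85.12.
p = 85 reproduces all three channels after rounding.

85%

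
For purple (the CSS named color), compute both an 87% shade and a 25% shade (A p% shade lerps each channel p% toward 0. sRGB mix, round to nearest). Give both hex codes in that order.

CSS purple is rgb(128, 0, 128).
87% shade:
  R: 128 − 111.36 = 16.64 → 17
  G: 0 + 0 = 0 → 0
  B: 128 + 0.87×(0−128) = 128 − 111.36 = 16.64 → 17
  → #110011
25% shade:
  R: 128 + 0.25×(0−128) = 128 − 32 = 96 → 96
  G: 0 + 0 = 0 → 0
  B: 128 − 32 = 96 → 96
  → #600060

#110011, #600060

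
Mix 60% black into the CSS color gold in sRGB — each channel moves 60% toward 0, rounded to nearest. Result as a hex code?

CSS gold is rgb(255, 215, 0).
Lerp each channel 60% toward 0:
  R: 255 − 153 = 102 → 102
  G: 215 + 0.6×(0−215) = 215 − 129 = 86 → 86
  B: 0 + 0.6×(0−0) = 0 + 0 = 0 → 0
rgb(102, 86, 0) = #665600.

#665600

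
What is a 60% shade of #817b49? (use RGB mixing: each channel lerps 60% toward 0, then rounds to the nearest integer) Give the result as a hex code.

#34311d

#817b49 is rgb(129, 123, 73).
Lerp each channel 60% toward 0:
  R: 129 + 0.6×(0−129) = 129 − 77.4 = 51.6 → 52
  G: 123 + 0.6×(0−123) = 123 − 73.8 = 49.2 → 49
  B: 73 + 0.6×(0−73) = 73 − 43.8 = 29.2 → 29
rgb(52, 49, 29) = #34311d.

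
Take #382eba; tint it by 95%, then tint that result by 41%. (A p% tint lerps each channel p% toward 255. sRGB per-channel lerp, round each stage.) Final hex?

#382eba is rgb(56, 46, 186).
A 95% tint moves each channel 95% toward 255:
  R: 56 + 0.95×(255−56) = 56 + 189.05 = 245.05 → 245
  G: 46 + 0.95×(255−46) = 46 + 198.55 = 244.55 → 245
  B: 186 + 0.95×(255−186) = 186 + 65.55 = 251.55 → 252
After the tint: rgb(245, 245, 252) = #f5f5fc.
Per channel, c → c + 0.41(255 − c):
  R: 245 + 4.1 = 249.1 → 249
  G: 245 + 4.1 = 249.1 → 249
  B: 252 + 0.41×(255−252) = 252 + 1.23 = 253.23 → 253
rgb(249, 249, 253) = #f9f9fd.

#f9f9fd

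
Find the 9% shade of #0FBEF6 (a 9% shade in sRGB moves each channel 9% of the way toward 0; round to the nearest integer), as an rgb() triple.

#0FBEF6 is rgb(15, 190, 246).
A 9% shade moves each channel 9% toward 0:
  R: 15 + 0.09×(0−15) = 15 − 1.35 = 13.65 → 14
  G: 190 + 0.09×(0−190) = 190 − 17.1 = 172.9 → 173
  B: 246 + 0.09×(0−246) = 246 − 22.14 = 223.86 → 224

rgb(14, 173, 224)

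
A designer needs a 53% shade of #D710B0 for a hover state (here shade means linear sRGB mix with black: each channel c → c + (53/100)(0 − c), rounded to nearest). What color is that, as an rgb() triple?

#D710B0 is rgb(215, 16, 176).
Lerp each channel 53% toward 0:
  R: 215 − 113.95 = 101.05 → 101
  G: 16 − 8.48 = 7.52 → 8
  B: 176 − 93.28 = 82.72 → 83

rgb(101, 8, 83)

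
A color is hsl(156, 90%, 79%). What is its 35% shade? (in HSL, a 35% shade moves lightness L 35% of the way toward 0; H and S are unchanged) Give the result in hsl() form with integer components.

hsl(156, 90%, 51%)

L moves 35% from 79 toward 0: 79 − 27.65 = 51.35 → 51.
H and S are unchanged.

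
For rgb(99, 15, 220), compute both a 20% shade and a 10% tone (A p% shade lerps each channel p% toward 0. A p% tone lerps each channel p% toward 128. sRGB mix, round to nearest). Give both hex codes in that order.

#4f0cb0, #661ad3

20% shade:
  R: 99 − 19.8 = 79.2 → 79
  G: 15 + 0.2×(0−15) = 15 − 3 = 12 → 12
  B: 220 + 0.2×(0−220) = 220 − 44 = 176 → 176
  → #4f0cb0
10% tone:
  R: 99 + 0.1×(128−99) = 99 + 2.9 = 101.9 → 102
  G: 15 + 11.3 = 26.3 → 26
  B: 220 + 0.1×(128−220) = 220 − 9.2 = 210.8 → 211
  → #661ad3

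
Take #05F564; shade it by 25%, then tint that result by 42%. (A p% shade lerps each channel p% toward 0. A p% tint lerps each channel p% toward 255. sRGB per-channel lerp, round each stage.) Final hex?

#6DD697

#05F564 is rgb(5, 245, 100).
A 25% shade moves each channel 25% toward 0:
  R: 5 − 1.25 = 3.75 → 4
  G: 245 − 61.25 = 183.75 → 184
  B: 100 − 25 = 75 → 75
After the shade: rgb(4, 184, 75) = #04B84B.
A 42% tint moves each channel 42% toward 255:
  R: 4 + 105.42 = 109.42 → 109
  G: 184 + 29.82 = 213.82 → 214
  B: 75 + 0.42×(255−75) = 75 + 75.6 = 150.6 → 151
rgb(109, 214, 151) = #6DD697.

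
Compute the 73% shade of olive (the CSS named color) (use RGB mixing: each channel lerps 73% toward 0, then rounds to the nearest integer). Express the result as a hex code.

CSS olive is rgb(128, 128, 0).
A 73% shade moves each channel 73% toward 0:
  R: 128 + 0.73×(0−128) = 128 − 93.44 = 34.56 → 35
  G: 128 − 93.44 = 34.56 → 35
  B: 0 + 0 = 0 → 0
rgb(35, 35, 0) = #232300.

#232300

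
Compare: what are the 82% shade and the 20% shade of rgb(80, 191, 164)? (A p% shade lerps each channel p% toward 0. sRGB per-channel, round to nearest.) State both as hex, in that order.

#0E221E, #409983

82% shade:
  R: 80 + 0.82×(0−80) = 80 − 65.6 = 14.4 → 14
  G: 191 + 0.82×(0−191) = 191 − 156.62 = 34.38 → 34
  B: 164 − 134.48 = 29.52 → 30
  → #0E221E
20% shade:
  R: 80 + 0.2×(0−80) = 80 − 16 = 64 → 64
  G: 191 + 0.2×(0−191) = 191 − 38.2 = 152.8 → 153
  B: 164 − 32.8 = 131.2 → 131
  → #409983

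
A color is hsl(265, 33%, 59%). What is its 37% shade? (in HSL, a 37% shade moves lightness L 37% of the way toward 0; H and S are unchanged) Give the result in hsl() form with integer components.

L moves 37% from 59 toward 0: 59 − 21.83 = 37.17 → 37.
H and S are unchanged.

hsl(265, 33%, 37%)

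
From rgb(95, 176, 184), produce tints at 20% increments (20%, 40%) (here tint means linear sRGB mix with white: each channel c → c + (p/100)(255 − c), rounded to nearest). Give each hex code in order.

20%: (95 + 32 = 127→127, 176 + 15.8 = 191.8→192, 184 + 14.2 = 198.2→198) → #7fc0c6
40%: (95 + 64 = 159→159, 176 + 31.6 = 207.6→208, 184 + 28.4 = 212.4→212) → #9fd0d4

#7fc0c6, #9fd0d4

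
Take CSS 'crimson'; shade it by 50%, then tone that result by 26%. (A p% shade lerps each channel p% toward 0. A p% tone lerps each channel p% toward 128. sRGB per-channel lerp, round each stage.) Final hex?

CSS crimson is rgb(220, 20, 60).
Lerp each channel 50% toward 0:
  R: 220 + 0.5×(0−220) = 220 − 110 = 110 → 110
  G: 20 + 0.5×(0−20) = 20 − 10 = 10 → 10
  B: 60 − 30 = 30 → 30
After the shade: rgb(110, 10, 30) = #6E0A1E.
A 26% tone moves each channel 26% toward 128:
  R: 110 + 0.26×(128−110) = 110 + 4.68 = 114.68 → 115
  G: 10 + 30.68 = 40.68 → 41
  B: 30 + 0.26×(128−30) = 30 + 25.48 = 55.48 → 55
rgb(115, 41, 55) = #732937.

#732937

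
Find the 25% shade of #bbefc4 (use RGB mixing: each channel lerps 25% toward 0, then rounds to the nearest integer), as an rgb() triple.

rgb(140, 179, 147)

#bbefc4 is rgb(187, 239, 196).
Per channel, c → c + 0.25(0 − c):
  R: 187 + 0.25×(0−187) = 187 − 46.75 = 140.25 → 140
  G: 239 − 59.75 = 179.25 → 179
  B: 196 + 0.25×(0−196) = 196 − 49 = 147 → 147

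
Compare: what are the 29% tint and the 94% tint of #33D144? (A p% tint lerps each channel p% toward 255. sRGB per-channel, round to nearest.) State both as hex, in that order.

#33D144 is rgb(51, 209, 68).
29% tint:
  R: 51 + 0.29×(255−51) = 51 + 59.16 = 110.16 → 110
  G: 209 + 13.34 = 222.34 → 222
  B: 68 + 0.29×(255−68) = 68 + 54.23 = 122.23 → 122
  → #6EDE7A
94% tint:
  R: 51 + 191.76 = 242.76 → 243
  G: 209 + 43.24 = 252.24 → 252
  B: 68 + 0.94×(255−68) = 68 + 175.78 = 243.78 → 244
  → #F3FCF4

#6EDE7A, #F3FCF4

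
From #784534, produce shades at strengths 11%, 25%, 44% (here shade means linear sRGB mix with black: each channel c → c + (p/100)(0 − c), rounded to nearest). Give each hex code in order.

#6b3d2e, #5a3427, #43271d

#784534 is rgb(120, 69, 52).
11%: (120 − 13.2 = 106.8→107, 69 − 7.59 = 61.41→61, 52 − 5.72 = 46.28→46) → #6b3d2e
25%: (120 − 30 = 90→90, 69 − 17.25 = 51.75→52, 52 − 13 = 39→39) → #5a3427
44%: (120 − 52.8 = 67.2→67, 69 − 30.36 = 38.64→39, 52 − 22.88 = 29.12→29) → #43271d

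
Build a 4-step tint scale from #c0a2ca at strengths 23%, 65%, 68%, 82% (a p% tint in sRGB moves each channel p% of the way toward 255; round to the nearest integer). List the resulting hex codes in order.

#ceb7d6, #e9deec, #ebe1ee, #f4eef5

#c0a2ca is rgb(192, 162, 202).
23%: (192 + 14.49 = 206.49→206, 162 + 21.39 = 183.39→183, 202 + 12.19 = 214.19→214) → #ceb7d6
65%: (192 + 40.95 = 232.95→233, 162 + 60.45 = 222.45→222, 202 + 34.45 = 236.45→236) → #e9deec
68%: (192 + 42.84 = 234.84→235, 162 + 63.24 = 225.24→225, 202 + 36.04 = 238.04→238) → #ebe1ee
82%: (192 + 51.66 = 243.66→244, 162 + 76.26 = 238.26→238, 202 + 43.46 = 245.46→245) → #f4eef5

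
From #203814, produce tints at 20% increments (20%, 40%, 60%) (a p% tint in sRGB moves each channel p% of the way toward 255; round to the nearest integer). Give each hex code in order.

#4D6043, #798872, #A6AFA1

#203814 is rgb(32, 56, 20).
20%: (32 + 44.6 = 76.6→77, 56 + 39.8 = 95.8→96, 20 + 47 = 67→67) → #4D6043
40%: (32 + 89.2 = 121.2→121, 56 + 79.6 = 135.6→136, 20 + 94 = 114→114) → #798872
60%: (32 + 133.8 = 165.8→166, 56 + 119.4 = 175.4→175, 20 + 141 = 161→161) → #A6AFA1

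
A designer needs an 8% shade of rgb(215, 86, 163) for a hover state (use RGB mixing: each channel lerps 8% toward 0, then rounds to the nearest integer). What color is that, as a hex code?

Per channel, c → c + 0.08(0 − c):
  R: 215 + 0.08×(0−215) = 215 − 17.2 = 197.8 → 198
  G: 86 + 0.08×(0−86) = 86 − 6.88 = 79.12 → 79
  B: 163 + 0.08×(0−163) = 163 − 13.04 = 149.96 → 150
rgb(198, 79, 150) = #C64F96.

#C64F96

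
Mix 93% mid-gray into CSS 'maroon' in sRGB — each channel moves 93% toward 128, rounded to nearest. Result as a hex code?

CSS maroon is rgb(128, 0, 0).
Lerp each channel 93% toward 128:
  R: 128 + 0.93×(128−128) = 128 + 0 = 128 → 128
  G: 0 + 0.93×(128−0) = 0 + 119.04 = 119.04 → 119
  B: 0 + 0.93×(128−0) = 0 + 119.04 = 119.04 → 119
rgb(128, 119, 119) = #807777.

#807777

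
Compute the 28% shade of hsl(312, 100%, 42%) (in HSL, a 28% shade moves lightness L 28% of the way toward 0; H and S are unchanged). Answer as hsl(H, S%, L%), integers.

hsl(312, 100%, 30%)

L moves 28% from 42 toward 0: 42 − 11.76 = 30.24 → 30.
H and S are unchanged.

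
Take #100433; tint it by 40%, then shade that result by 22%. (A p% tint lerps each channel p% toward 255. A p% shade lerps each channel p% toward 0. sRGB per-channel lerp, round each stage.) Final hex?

#100433 is rgb(16, 4, 51).
Lerp each channel 40% toward 255:
  R: 16 + 95.6 = 111.6 → 112
  G: 4 + 0.4×(255−4) = 4 + 100.4 = 104.4 → 104
  B: 51 + 0.4×(255−51) = 51 + 81.6 = 132.6 → 133
After the tint: rgb(112, 104, 133) = #706885.
Lerp each channel 22% toward 0:
  R: 112 + 0.22×(0−112) = 112 − 24.64 = 87.36 → 87
  G: 104 − 22.88 = 81.12 → 81
  B: 133 + 0.22×(0−133) = 133 − 29.26 = 103.74 → 104
rgb(87, 81, 104) = #575168.

#575168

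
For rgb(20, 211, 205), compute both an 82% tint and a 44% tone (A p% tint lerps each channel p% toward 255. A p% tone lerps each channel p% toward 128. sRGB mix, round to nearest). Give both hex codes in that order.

#d5f7f6, #44aeab

82% tint:
  R: 20 + 0.82×(255−20) = 20 + 192.7 = 212.7 → 213
  G: 211 + 0.82×(255−211) = 211 + 36.08 = 247.08 → 247
  B: 205 + 41 = 246 → 246
  → #d5f7f6
44% tone:
  R: 20 + 0.44×(128−20) = 20 + 47.52 = 67.52 → 68
  G: 211 − 36.52 = 174.48 → 174
  B: 205 + 0.44×(128−205) = 205 − 33.88 = 171.12 → 171
  → #44aeab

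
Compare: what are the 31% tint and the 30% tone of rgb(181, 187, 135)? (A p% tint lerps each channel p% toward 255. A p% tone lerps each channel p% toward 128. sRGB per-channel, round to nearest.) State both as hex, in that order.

#ccd0ac, #a5a985

31% tint:
  R: 181 + 0.31×(255−181) = 181 + 22.94 = 203.94 → 204
  G: 187 + 21.08 = 208.08 → 208
  B: 135 + 0.31×(255−135) = 135 + 37.2 = 172.2 → 172
  → #ccd0ac
30% tone:
  R: 181 − 15.9 = 165.1 → 165
  G: 187 + 0.3×(128−187) = 187 − 17.7 = 169.3 → 169
  B: 135 − 2.1 = 132.9 → 133
  → #a5a985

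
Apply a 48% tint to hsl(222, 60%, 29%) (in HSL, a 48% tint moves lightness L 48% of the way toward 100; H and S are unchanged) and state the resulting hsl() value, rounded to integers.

L moves 48% from 29 toward 100: 29 + 34.08 = 63.08 → 63.
H and S are unchanged.

hsl(222, 60%, 63%)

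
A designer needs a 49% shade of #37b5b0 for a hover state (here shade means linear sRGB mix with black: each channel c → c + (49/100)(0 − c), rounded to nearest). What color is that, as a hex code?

#1c5c5a

#37b5b0 is rgb(55, 181, 176).
A 49% shade moves each channel 49% toward 0:
  R: 55 + 0.49×(0−55) = 55 − 26.95 = 28.05 → 28
  G: 181 + 0.49×(0−181) = 181 − 88.69 = 92.31 → 92
  B: 176 + 0.49×(0−176) = 176 − 86.24 = 89.76 → 90
rgb(28, 92, 90) = #1c5c5a.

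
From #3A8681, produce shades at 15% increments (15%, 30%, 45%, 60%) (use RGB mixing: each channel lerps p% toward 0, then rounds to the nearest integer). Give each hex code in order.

#31726E, #295E5A, #204A47, #173634

#3A8681 is rgb(58, 134, 129).
15%: (58 − 8.7 = 49.3→49, 134 − 20.1 = 113.9→114, 129 − 19.35 = 109.65→110) → #31726E
30%: (58 − 17.4 = 40.6→41, 134 − 40.2 = 93.8→94, 129 − 38.7 = 90.3→90) → #295E5A
45%: (58 − 26.1 = 31.9→32, 134 − 60.3 = 73.7→74, 129 − 58.05 = 70.95→71) → #204A47
60%: (58 − 34.8 = 23.2→23, 134 − 80.4 = 53.6→54, 129 − 77.4 = 51.6→52) → #173634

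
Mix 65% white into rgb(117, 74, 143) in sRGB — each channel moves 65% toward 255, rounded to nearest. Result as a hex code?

#cfc0d8

A 65% tint moves each channel 65% toward 255:
  R: 117 + 89.7 = 206.7 → 207
  G: 74 + 117.65 = 191.65 → 192
  B: 143 + 72.8 = 215.8 → 216
rgb(207, 192, 216) = #cfc0d8.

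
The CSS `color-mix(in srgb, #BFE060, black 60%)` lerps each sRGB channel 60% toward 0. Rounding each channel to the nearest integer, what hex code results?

#4C5A26

#BFE060 is rgb(191, 224, 96).
Lerp each channel 60% toward 0:
  R: 191 − 114.6 = 76.4 → 76
  G: 224 + 0.6×(0−224) = 224 − 134.4 = 89.6 → 90
  B: 96 + 0.6×(0−96) = 96 − 57.6 = 38.4 → 38
rgb(76, 90, 38) = #4C5A26.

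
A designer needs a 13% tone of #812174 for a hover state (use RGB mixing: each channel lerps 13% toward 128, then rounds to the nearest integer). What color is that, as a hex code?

#812D76

#812174 is rgb(129, 33, 116).
A 13% tone moves each channel 13% toward 128:
  R: 129 − 0.13 = 128.87 → 129
  G: 33 + 0.13×(128−33) = 33 + 12.35 = 45.35 → 45
  B: 116 + 0.13×(128−116) = 116 + 1.56 = 117.56 → 118
rgb(129, 45, 118) = #812D76.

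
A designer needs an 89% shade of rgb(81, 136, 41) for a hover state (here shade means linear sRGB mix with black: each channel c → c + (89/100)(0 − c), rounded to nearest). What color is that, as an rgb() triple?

Lerp each channel 89% toward 0:
  R: 81 + 0.89×(0−81) = 81 − 72.09 = 8.91 → 9
  G: 136 + 0.89×(0−136) = 136 − 121.04 = 14.96 → 15
  B: 41 + 0.89×(0−41) = 41 − 36.49 = 4.51 → 5

rgb(9, 15, 5)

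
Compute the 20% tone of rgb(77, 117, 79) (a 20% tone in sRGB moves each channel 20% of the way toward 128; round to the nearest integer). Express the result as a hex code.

A 20% tone moves each channel 20% toward 128:
  R: 77 + 0.2×(128−77) = 77 + 10.2 = 87.2 → 87
  G: 117 + 0.2×(128−117) = 117 + 2.2 = 119.2 → 119
  B: 79 + 0.2×(128−79) = 79 + 9.8 = 88.8 → 89
rgb(87, 119, 89) = #577759.

#577759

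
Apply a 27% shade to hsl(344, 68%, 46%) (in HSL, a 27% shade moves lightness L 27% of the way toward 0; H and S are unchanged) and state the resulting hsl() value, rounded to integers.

L moves 27% from 46 toward 0: 46 − 12.42 = 33.58 → 34.
H and S are unchanged.

hsl(344, 68%, 34%)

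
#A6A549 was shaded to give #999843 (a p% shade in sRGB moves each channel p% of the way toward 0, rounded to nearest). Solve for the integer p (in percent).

8%

#A6A549 is rgb(166, 165, 73); #999843 is rgb(153, 152, 67).
On the R channel (widest range): 153 ≈ 166 + (p/100)(0 − 166), so p ≈ 100×(153 − 166)/(0 − 166) = -1300/-166 = 7.83.
p = 8 reproduces all three channels after rounding.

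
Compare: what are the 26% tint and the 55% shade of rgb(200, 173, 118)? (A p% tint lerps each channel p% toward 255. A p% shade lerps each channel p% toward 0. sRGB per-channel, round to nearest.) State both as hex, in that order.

#D6C29A, #5A4E35

26% tint:
  R: 200 + 14.3 = 214.3 → 214
  G: 173 + 0.26×(255−173) = 173 + 21.32 = 194.32 → 194
  B: 118 + 35.62 = 153.62 → 154
  → #D6C29A
55% shade:
  R: 200 + 0.55×(0−200) = 200 − 110 = 90 → 90
  G: 173 − 95.15 = 77.85 → 78
  B: 118 + 0.55×(0−118) = 118 − 64.9 = 53.1 → 53
  → #5A4E35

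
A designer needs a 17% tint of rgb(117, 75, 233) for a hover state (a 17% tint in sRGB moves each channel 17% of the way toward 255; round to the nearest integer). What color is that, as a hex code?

#8c6aed

Per channel, c → c + 0.17(255 − c):
  R: 117 + 0.17×(255−117) = 117 + 23.46 = 140.46 → 140
  G: 75 + 30.6 = 105.6 → 106
  B: 233 + 0.17×(255−233) = 233 + 3.74 = 236.74 → 237
rgb(140, 106, 237) = #8c6aed.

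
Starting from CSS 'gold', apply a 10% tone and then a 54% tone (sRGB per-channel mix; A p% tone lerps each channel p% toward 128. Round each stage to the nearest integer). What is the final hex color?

#B4A44B

CSS gold is rgb(255, 215, 0).
Lerp each channel 10% toward 128:
  R: 255 − 12.7 = 242.3 → 242
  G: 215 − 8.7 = 206.3 → 206
  B: 0 + 12.8 = 12.8 → 13
After the tone: rgb(242, 206, 13) = #F2CE0D.
Lerp each channel 54% toward 128:
  R: 242 − 61.56 = 180.44 → 180
  G: 206 + 0.54×(128−206) = 206 − 42.12 = 163.88 → 164
  B: 13 + 0.54×(128−13) = 13 + 62.1 = 75.1 → 75
rgb(180, 164, 75) = #B4A44B.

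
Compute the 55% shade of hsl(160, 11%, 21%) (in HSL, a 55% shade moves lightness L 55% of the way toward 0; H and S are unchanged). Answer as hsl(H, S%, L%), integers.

L moves 55% from 21 toward 0: 21 − 11.55 = 9.45 → 9.
H and S are unchanged.

hsl(160, 11%, 9%)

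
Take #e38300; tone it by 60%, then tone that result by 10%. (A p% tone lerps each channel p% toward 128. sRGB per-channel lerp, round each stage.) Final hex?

#a48152

#e38300 is rgb(227, 131, 0).
A 60% tone moves each channel 60% toward 128:
  R: 227 − 59.4 = 167.6 → 168
  G: 131 − 1.8 = 129.2 → 129
  B: 0 + 0.6×(128−0) = 0 + 76.8 = 76.8 → 77
After the tone: rgb(168, 129, 77) = #a8814d.
A 10% tone moves each channel 10% toward 128:
  R: 168 + 0.1×(128−168) = 168 − 4 = 164 → 164
  G: 129 − 0.1 = 128.9 → 129
  B: 77 + 0.1×(128−77) = 77 + 5.1 = 82.1 → 82
rgb(164, 129, 82) = #a48152.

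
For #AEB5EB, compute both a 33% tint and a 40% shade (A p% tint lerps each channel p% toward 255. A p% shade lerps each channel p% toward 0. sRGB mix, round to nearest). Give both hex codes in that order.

#C9CDF2, #686D8D

#AEB5EB is rgb(174, 181, 235).
33% tint:
  R: 174 + 0.33×(255−174) = 174 + 26.73 = 200.73 → 201
  G: 181 + 0.33×(255−181) = 181 + 24.42 = 205.42 → 205
  B: 235 + 0.33×(255−235) = 235 + 6.6 = 241.6 → 242
  → #C9CDF2
40% shade:
  R: 174 − 69.6 = 104.4 → 104
  G: 181 − 72.4 = 108.6 → 109
  B: 235 + 0.4×(0−235) = 235 − 94 = 141 → 141
  → #686D8D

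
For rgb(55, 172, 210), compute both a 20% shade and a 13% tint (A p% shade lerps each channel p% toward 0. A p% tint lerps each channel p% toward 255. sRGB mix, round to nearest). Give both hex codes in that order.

20% shade:
  R: 55 − 11 = 44 → 44
  G: 172 + 0.2×(0−172) = 172 − 34.4 = 137.6 → 138
  B: 210 − 42 = 168 → 168
  → #2C8AA8
13% tint:
  R: 55 + 0.13×(255−55) = 55 + 26 = 81 → 81
  G: 172 + 0.13×(255−172) = 172 + 10.79 = 182.79 → 183
  B: 210 + 0.13×(255−210) = 210 + 5.85 = 215.85 → 216
  → #51B7D8

#2C8AA8, #51B7D8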